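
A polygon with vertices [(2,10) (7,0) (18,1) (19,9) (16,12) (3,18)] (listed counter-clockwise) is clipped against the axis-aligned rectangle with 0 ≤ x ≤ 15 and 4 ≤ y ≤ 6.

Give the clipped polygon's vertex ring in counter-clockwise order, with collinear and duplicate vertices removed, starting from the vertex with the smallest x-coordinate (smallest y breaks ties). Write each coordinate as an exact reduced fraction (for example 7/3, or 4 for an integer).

1. After x ≥ 0: [(2,10) (7,0) (18,1) (19,9) (16,12) (3,18)]
2. After x ≤ 15: [(2,10) (7,0) (15,8/11) (15,162/13) (3,18)]
3. After y ≥ 4: [(2,10) (5,4) (15,4) (15,162/13) (3,18)]
4. After y ≤ 6: [(4,6) (5,4) (15,4) (15,6)]
5. Canonical ring: [(4,6) (5,4) (15,4) (15,6)]

Clipped polygon: [(4,6) (5,4) (15,4) (15,6)]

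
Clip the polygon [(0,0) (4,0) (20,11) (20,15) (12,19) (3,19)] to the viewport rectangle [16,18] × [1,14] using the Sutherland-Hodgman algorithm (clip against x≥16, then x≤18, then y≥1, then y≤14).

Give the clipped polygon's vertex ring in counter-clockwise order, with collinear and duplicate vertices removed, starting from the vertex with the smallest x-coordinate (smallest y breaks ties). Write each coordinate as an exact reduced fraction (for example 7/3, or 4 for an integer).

1. After x ≥ 16: [(16,33/4) (20,11) (20,15) (16,17)]
2. After x ≤ 18: [(16,33/4) (18,77/8) (18,16) (16,17)]
3. After y ≥ 1: [(16,33/4) (18,77/8) (18,16) (16,17)]
4. After y ≤ 14: [(16,14) (16,33/4) (18,77/8) (18,14)]
5. Canonical ring: [(16,33/4) (18,77/8) (18,14) (16,14)]

Clipped polygon: [(16,33/4) (18,77/8) (18,14) (16,14)]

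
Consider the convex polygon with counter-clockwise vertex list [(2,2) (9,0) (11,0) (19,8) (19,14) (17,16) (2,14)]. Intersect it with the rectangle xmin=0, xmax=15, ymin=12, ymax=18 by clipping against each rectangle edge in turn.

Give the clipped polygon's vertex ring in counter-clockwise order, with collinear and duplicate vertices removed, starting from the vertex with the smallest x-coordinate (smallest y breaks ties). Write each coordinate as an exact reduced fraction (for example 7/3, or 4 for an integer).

Clipped polygon: [(2,12) (15,12) (15,236/15) (2,14)]

1. After x ≥ 0: [(2,2) (9,0) (11,0) (19,8) (19,14) (17,16) (2,14)]
2. After x ≤ 15: [(2,2) (9,0) (11,0) (15,4) (15,236/15) (2,14)]
3. After y ≥ 12: [(2,12) (15,12) (15,236/15) (2,14)]
4. After y ≤ 18: [(2,12) (15,12) (15,236/15) (2,14)]
5. Canonical ring: [(2,12) (15,12) (15,236/15) (2,14)]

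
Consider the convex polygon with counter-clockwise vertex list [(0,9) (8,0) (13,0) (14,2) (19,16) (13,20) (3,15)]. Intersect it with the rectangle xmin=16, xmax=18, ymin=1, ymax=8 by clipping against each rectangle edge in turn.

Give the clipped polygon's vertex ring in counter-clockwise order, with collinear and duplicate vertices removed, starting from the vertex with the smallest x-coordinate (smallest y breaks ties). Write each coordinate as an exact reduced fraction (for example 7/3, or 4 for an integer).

1. After x ≥ 16: [(16,38/5) (19,16) (16,18)]
2. After x ≤ 18: [(16,38/5) (18,66/5) (18,50/3) (16,18)]
3. After y ≥ 1: [(16,38/5) (18,66/5) (18,50/3) (16,18)]
4. After y ≤ 8: [(16,8) (16,38/5) (113/7,8)]
5. Canonical ring: [(16,38/5) (113/7,8) (16,8)]

Clipped polygon: [(16,38/5) (113/7,8) (16,8)]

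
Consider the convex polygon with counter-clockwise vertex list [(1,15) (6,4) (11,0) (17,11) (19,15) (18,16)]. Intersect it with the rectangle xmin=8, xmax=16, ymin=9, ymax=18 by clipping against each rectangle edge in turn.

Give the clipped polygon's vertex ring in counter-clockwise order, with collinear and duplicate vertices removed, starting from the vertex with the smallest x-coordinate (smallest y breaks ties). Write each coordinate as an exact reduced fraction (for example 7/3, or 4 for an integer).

1. After x ≥ 8: [(8,262/17) (8,12/5) (11,0) (17,11) (19,15) (18,16)]
2. After x ≤ 16: [(16,270/17) (8,262/17) (8,12/5) (11,0) (16,55/6)]
3. After y ≥ 9: [(16,270/17) (8,262/17) (8,9) (175/11,9) (16,55/6)]
4. After y ≤ 18: [(16,270/17) (8,262/17) (8,9) (175/11,9) (16,55/6)]
5. Canonical ring: [(8,9) (175/11,9) (16,55/6) (16,270/17) (8,262/17)]

Clipped polygon: [(8,9) (175/11,9) (16,55/6) (16,270/17) (8,262/17)]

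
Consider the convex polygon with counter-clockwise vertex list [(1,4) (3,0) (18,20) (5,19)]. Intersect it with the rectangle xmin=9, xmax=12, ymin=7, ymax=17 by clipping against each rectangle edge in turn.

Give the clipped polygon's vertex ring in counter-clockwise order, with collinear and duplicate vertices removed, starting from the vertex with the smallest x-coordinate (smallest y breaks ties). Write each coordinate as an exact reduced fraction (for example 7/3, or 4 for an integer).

1. After x ≥ 9: [(9,8) (18,20) (9,251/13)]
2. After x ≤ 12: [(9,8) (12,12) (12,254/13) (9,251/13)]
3. After y ≥ 7: [(9,8) (12,12) (12,254/13) (9,251/13)]
4. After y ≤ 17: [(9,17) (9,8) (12,12) (12,17)]
5. Canonical ring: [(9,8) (12,12) (12,17) (9,17)]

Clipped polygon: [(9,8) (12,12) (12,17) (9,17)]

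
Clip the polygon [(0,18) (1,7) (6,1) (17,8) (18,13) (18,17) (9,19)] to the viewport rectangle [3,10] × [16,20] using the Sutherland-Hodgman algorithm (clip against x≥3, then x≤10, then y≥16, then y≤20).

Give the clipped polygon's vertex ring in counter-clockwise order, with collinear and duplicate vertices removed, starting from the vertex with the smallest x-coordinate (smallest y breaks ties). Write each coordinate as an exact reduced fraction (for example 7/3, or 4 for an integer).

Clipped polygon: [(3,16) (10,16) (10,169/9) (9,19) (3,55/3)]

1. After x ≥ 3: [(3,55/3) (3,23/5) (6,1) (17,8) (18,13) (18,17) (9,19)]
2. After x ≤ 10: [(3,55/3) (3,23/5) (6,1) (10,39/11) (10,169/9) (9,19)]
3. After y ≥ 16: [(3,55/3) (3,16) (10,16) (10,169/9) (9,19)]
4. After y ≤ 20: [(3,55/3) (3,16) (10,16) (10,169/9) (9,19)]
5. Canonical ring: [(3,16) (10,16) (10,169/9) (9,19) (3,55/3)]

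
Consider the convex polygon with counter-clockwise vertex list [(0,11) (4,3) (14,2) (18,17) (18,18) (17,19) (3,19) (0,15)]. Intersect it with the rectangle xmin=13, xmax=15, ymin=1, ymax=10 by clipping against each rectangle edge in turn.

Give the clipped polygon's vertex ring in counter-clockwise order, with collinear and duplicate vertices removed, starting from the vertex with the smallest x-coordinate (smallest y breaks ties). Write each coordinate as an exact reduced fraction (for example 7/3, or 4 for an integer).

1. After x ≥ 13: [(13,21/10) (14,2) (18,17) (18,18) (17,19) (13,19)]
2. After x ≤ 15: [(13,21/10) (14,2) (15,23/4) (15,19) (13,19)]
3. After y ≥ 1: [(13,21/10) (14,2) (15,23/4) (15,19) (13,19)]
4. After y ≤ 10: [(13,10) (13,21/10) (14,2) (15,23/4) (15,10)]
5. Canonical ring: [(13,21/10) (14,2) (15,23/4) (15,10) (13,10)]

Clipped polygon: [(13,21/10) (14,2) (15,23/4) (15,10) (13,10)]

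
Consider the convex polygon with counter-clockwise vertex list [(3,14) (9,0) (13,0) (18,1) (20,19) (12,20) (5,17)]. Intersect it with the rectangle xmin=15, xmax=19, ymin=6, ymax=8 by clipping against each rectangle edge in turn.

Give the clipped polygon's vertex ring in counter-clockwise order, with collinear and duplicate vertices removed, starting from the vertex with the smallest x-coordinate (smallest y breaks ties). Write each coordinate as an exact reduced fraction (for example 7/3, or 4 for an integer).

Clipped polygon: [(15,6) (167/9,6) (169/9,8) (15,8)]

1. After x ≥ 15: [(15,2/5) (18,1) (20,19) (15,157/8)]
2. After x ≤ 19: [(15,2/5) (18,1) (19,10) (19,153/8) (15,157/8)]
3. After y ≥ 6: [(15,6) (167/9,6) (19,10) (19,153/8) (15,157/8)]
4. After y ≤ 8: [(15,8) (15,6) (167/9,6) (169/9,8)]
5. Canonical ring: [(15,6) (167/9,6) (169/9,8) (15,8)]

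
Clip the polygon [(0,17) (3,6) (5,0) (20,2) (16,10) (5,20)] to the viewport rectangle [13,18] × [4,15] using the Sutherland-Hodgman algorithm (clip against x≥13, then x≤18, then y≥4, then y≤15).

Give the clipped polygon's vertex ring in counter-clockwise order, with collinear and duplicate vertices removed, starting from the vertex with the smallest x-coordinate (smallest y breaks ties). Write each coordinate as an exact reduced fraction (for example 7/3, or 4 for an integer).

Clipped polygon: [(13,4) (18,4) (18,6) (16,10) (13,140/11)]

1. After x ≥ 13: [(13,16/15) (20,2) (16,10) (13,140/11)]
2. After x ≤ 18: [(13,16/15) (18,26/15) (18,6) (16,10) (13,140/11)]
3. After y ≥ 4: [(13,4) (18,4) (18,6) (16,10) (13,140/11)]
4. After y ≤ 15: [(13,4) (18,4) (18,6) (16,10) (13,140/11)]
5. Canonical ring: [(13,4) (18,4) (18,6) (16,10) (13,140/11)]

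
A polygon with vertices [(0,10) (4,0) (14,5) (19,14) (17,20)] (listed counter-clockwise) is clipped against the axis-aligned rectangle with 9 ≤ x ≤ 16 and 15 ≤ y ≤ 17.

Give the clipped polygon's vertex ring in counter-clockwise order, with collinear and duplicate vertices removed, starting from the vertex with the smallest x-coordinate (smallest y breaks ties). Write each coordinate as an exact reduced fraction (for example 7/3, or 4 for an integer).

1. After x ≥ 9: [(9,260/17) (9,5/2) (14,5) (19,14) (17,20)]
2. After x ≤ 16: [(16,330/17) (9,260/17) (9,5/2) (14,5) (16,43/5)]
3. After y ≥ 15: [(16,15) (16,330/17) (9,260/17) (9,15)]
4. After y ≤ 17: [(16,15) (16,17) (119/10,17) (9,260/17) (9,15)]
5. Canonical ring: [(9,15) (16,15) (16,17) (119/10,17) (9,260/17)]

Clipped polygon: [(9,15) (16,15) (16,17) (119/10,17) (9,260/17)]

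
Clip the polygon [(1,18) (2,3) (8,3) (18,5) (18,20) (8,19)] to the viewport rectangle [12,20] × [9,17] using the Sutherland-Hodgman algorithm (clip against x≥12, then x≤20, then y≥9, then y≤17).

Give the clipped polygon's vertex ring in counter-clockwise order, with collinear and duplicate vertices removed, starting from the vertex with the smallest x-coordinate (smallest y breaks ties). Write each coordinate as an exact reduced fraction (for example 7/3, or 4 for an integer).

1. After x ≥ 12: [(12,19/5) (18,5) (18,20) (12,97/5)]
2. After x ≤ 20: [(12,19/5) (18,5) (18,20) (12,97/5)]
3. After y ≥ 9: [(12,9) (18,9) (18,20) (12,97/5)]
4. After y ≤ 17: [(12,17) (12,9) (18,9) (18,17)]
5. Canonical ring: [(12,9) (18,9) (18,17) (12,17)]

Clipped polygon: [(12,9) (18,9) (18,17) (12,17)]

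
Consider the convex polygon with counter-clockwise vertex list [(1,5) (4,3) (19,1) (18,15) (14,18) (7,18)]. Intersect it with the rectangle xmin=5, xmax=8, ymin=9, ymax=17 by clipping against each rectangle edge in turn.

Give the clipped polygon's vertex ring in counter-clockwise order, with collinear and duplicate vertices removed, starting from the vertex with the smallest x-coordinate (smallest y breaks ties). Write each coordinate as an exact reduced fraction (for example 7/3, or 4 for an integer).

Clipped polygon: [(5,9) (8,9) (8,17) (85/13,17) (5,41/3)]

1. After x ≥ 5: [(5,41/3) (5,43/15) (19,1) (18,15) (14,18) (7,18)]
2. After x ≤ 8: [(5,41/3) (5,43/15) (8,37/15) (8,18) (7,18)]
3. After y ≥ 9: [(5,41/3) (5,9) (8,9) (8,18) (7,18)]
4. After y ≤ 17: [(85/13,17) (5,41/3) (5,9) (8,9) (8,17)]
5. Canonical ring: [(5,9) (8,9) (8,17) (85/13,17) (5,41/3)]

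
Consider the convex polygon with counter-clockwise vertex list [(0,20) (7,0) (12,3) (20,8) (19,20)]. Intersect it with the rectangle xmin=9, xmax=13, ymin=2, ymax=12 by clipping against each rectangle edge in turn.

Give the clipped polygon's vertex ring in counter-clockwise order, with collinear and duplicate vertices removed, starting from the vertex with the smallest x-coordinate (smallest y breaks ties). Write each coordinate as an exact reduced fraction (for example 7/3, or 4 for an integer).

Clipped polygon: [(9,2) (31/3,2) (12,3) (13,29/8) (13,12) (9,12)]

1. After x ≥ 9: [(9,20) (9,6/5) (12,3) (20,8) (19,20)]
2. After x ≤ 13: [(13,20) (9,20) (9,6/5) (12,3) (13,29/8)]
3. After y ≥ 2: [(13,20) (9,20) (9,2) (31/3,2) (12,3) (13,29/8)]
4. After y ≤ 12: [(13,12) (9,12) (9,2) (31/3,2) (12,3) (13,29/8)]
5. Canonical ring: [(9,2) (31/3,2) (12,3) (13,29/8) (13,12) (9,12)]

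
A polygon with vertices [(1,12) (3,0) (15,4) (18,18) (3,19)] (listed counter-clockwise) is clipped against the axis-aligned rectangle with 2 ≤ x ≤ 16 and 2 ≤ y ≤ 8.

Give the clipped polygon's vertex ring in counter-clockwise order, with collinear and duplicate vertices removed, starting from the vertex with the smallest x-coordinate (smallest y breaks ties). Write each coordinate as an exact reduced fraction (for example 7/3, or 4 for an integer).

1. After x ≥ 2: [(2,31/2) (2,6) (3,0) (15,4) (18,18) (3,19)]
2. After x ≤ 16: [(2,31/2) (2,6) (3,0) (15,4) (16,26/3) (16,272/15) (3,19)]
3. After y ≥ 2: [(2,31/2) (2,6) (8/3,2) (9,2) (15,4) (16,26/3) (16,272/15) (3,19)]
4. After y ≤ 8: [(2,8) (2,6) (8/3,2) (9,2) (15,4) (111/7,8)]
5. Canonical ring: [(2,6) (8/3,2) (9,2) (15,4) (111/7,8) (2,8)]

Clipped polygon: [(2,6) (8/3,2) (9,2) (15,4) (111/7,8) (2,8)]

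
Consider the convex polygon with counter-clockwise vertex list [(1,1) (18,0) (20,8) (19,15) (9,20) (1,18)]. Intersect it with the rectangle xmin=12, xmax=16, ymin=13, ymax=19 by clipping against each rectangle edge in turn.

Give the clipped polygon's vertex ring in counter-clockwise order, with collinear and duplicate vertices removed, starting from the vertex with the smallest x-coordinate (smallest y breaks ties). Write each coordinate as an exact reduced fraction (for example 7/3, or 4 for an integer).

1. After x ≥ 12: [(12,6/17) (18,0) (20,8) (19,15) (12,37/2)]
2. After x ≤ 16: [(12,6/17) (16,2/17) (16,33/2) (12,37/2)]
3. After y ≥ 13: [(12,13) (16,13) (16,33/2) (12,37/2)]
4. After y ≤ 19: [(12,13) (16,13) (16,33/2) (12,37/2)]
5. Canonical ring: [(12,13) (16,13) (16,33/2) (12,37/2)]

Clipped polygon: [(12,13) (16,13) (16,33/2) (12,37/2)]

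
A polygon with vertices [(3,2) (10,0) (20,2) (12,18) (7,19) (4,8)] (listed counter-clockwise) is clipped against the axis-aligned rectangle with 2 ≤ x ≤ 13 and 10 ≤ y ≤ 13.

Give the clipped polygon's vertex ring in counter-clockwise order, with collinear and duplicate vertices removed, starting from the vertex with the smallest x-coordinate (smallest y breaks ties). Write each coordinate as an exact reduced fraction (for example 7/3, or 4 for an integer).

Clipped polygon: [(50/11,10) (13,10) (13,13) (59/11,13)]

1. After x ≥ 2: [(3,2) (10,0) (20,2) (12,18) (7,19) (4,8)]
2. After x ≤ 13: [(3,2) (10,0) (13,3/5) (13,16) (12,18) (7,19) (4,8)]
3. After y ≥ 10: [(13,10) (13,16) (12,18) (7,19) (50/11,10)]
4. After y ≤ 13: [(13,10) (13,13) (59/11,13) (50/11,10)]
5. Canonical ring: [(50/11,10) (13,10) (13,13) (59/11,13)]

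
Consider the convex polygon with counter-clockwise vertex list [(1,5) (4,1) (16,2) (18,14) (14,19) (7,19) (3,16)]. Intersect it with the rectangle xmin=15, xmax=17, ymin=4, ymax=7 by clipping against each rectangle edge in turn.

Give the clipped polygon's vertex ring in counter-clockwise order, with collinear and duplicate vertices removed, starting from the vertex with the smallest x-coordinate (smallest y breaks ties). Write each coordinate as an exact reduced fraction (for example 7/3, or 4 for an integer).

1. After x ≥ 15: [(15,23/12) (16,2) (18,14) (15,71/4)]
2. After x ≤ 17: [(15,23/12) (16,2) (17,8) (17,61/4) (15,71/4)]
3. After y ≥ 4: [(15,4) (49/3,4) (17,8) (17,61/4) (15,71/4)]
4. After y ≤ 7: [(15,7) (15,4) (49/3,4) (101/6,7)]
5. Canonical ring: [(15,4) (49/3,4) (101/6,7) (15,7)]

Clipped polygon: [(15,4) (49/3,4) (101/6,7) (15,7)]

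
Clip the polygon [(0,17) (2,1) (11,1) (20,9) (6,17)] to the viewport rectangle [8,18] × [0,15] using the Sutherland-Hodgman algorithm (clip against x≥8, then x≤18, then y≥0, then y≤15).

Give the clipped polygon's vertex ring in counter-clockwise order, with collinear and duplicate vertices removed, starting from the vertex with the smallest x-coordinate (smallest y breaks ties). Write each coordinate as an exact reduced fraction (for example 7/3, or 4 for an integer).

Clipped polygon: [(8,1) (11,1) (18,65/9) (18,71/7) (19/2,15) (8,15)]

1. After x ≥ 8: [(8,1) (11,1) (20,9) (8,111/7)]
2. After x ≤ 18: [(8,1) (11,1) (18,65/9) (18,71/7) (8,111/7)]
3. After y ≥ 0: [(8,1) (11,1) (18,65/9) (18,71/7) (8,111/7)]
4. After y ≤ 15: [(8,15) (8,1) (11,1) (18,65/9) (18,71/7) (19/2,15)]
5. Canonical ring: [(8,1) (11,1) (18,65/9) (18,71/7) (19/2,15) (8,15)]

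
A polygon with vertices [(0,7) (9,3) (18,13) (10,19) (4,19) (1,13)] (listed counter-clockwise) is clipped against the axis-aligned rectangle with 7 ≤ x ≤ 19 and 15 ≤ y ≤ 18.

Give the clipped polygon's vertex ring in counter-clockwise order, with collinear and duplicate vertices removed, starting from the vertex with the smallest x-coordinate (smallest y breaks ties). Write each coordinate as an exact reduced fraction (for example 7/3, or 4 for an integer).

Clipped polygon: [(7,15) (46/3,15) (34/3,18) (7,18)]

1. After x ≥ 7: [(7,35/9) (9,3) (18,13) (10,19) (7,19)]
2. After x ≤ 19: [(7,35/9) (9,3) (18,13) (10,19) (7,19)]
3. After y ≥ 15: [(7,15) (46/3,15) (10,19) (7,19)]
4. After y ≤ 18: [(7,18) (7,15) (46/3,15) (34/3,18)]
5. Canonical ring: [(7,15) (46/3,15) (34/3,18) (7,18)]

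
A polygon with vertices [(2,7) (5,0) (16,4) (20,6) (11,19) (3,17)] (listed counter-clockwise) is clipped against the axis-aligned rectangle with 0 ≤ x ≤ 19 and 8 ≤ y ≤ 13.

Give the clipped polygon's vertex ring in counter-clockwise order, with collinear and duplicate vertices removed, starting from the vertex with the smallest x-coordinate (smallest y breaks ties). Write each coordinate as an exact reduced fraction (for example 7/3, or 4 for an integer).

1. After x ≥ 0: [(2,7) (5,0) (16,4) (20,6) (11,19) (3,17)]
2. After x ≤ 19: [(2,7) (5,0) (16,4) (19,11/2) (19,67/9) (11,19) (3,17)]
3. After y ≥ 8: [(21/10,8) (242/13,8) (11,19) (3,17)]
4. After y ≤ 13: [(13/5,13) (21/10,8) (242/13,8) (197/13,13)]
5. Canonical ring: [(21/10,8) (242/13,8) (197/13,13) (13/5,13)]

Clipped polygon: [(21/10,8) (242/13,8) (197/13,13) (13/5,13)]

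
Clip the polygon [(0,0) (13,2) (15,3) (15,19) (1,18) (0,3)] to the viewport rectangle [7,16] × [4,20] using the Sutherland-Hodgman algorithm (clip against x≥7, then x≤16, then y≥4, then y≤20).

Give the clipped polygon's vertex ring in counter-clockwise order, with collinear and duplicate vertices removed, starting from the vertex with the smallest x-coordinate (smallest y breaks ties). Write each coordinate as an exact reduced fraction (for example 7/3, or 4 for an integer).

Clipped polygon: [(7,4) (15,4) (15,19) (7,129/7)]

1. After x ≥ 7: [(7,14/13) (13,2) (15,3) (15,19) (7,129/7)]
2. After x ≤ 16: [(7,14/13) (13,2) (15,3) (15,19) (7,129/7)]
3. After y ≥ 4: [(7,4) (15,4) (15,19) (7,129/7)]
4. After y ≤ 20: [(7,4) (15,4) (15,19) (7,129/7)]
5. Canonical ring: [(7,4) (15,4) (15,19) (7,129/7)]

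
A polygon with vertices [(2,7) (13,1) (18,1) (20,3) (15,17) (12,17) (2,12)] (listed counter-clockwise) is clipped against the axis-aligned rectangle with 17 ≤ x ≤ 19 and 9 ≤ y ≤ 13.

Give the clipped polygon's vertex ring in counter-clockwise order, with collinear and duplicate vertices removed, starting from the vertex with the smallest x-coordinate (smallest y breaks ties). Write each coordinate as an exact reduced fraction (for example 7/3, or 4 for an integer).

Clipped polygon: [(17,9) (125/7,9) (17,57/5)]

1. After x ≥ 17: [(17,1) (18,1) (20,3) (17,57/5)]
2. After x ≤ 19: [(17,1) (18,1) (19,2) (19,29/5) (17,57/5)]
3. After y ≥ 9: [(17,9) (125/7,9) (17,57/5)]
4. After y ≤ 13: [(17,9) (125/7,9) (17,57/5)]
5. Canonical ring: [(17,9) (125/7,9) (17,57/5)]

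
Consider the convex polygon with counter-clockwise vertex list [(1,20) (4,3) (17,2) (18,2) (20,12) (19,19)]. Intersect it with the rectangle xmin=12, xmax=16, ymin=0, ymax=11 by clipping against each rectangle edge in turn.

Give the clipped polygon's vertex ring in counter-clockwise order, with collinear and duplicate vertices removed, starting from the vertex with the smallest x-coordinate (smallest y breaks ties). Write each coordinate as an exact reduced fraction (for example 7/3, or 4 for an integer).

1. After x ≥ 12: [(12,349/18) (12,31/13) (17,2) (18,2) (20,12) (19,19)]
2. After x ≤ 16: [(16,115/6) (12,349/18) (12,31/13) (16,27/13)]
3. After y ≥ 0: [(16,115/6) (12,349/18) (12,31/13) (16,27/13)]
4. After y ≤ 11: [(16,11) (12,11) (12,31/13) (16,27/13)]
5. Canonical ring: [(12,31/13) (16,27/13) (16,11) (12,11)]

Clipped polygon: [(12,31/13) (16,27/13) (16,11) (12,11)]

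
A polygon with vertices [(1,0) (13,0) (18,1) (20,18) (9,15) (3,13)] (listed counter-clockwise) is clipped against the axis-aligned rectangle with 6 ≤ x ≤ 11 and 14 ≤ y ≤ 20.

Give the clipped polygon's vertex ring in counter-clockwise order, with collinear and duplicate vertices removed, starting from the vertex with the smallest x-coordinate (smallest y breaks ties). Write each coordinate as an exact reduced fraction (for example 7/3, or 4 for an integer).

Clipped polygon: [(6,14) (11,14) (11,171/11) (9,15)]

1. After x ≥ 6: [(6,0) (13,0) (18,1) (20,18) (9,15) (6,14)]
2. After x ≤ 11: [(6,0) (11,0) (11,171/11) (9,15) (6,14)]
3. After y ≥ 14: [(6,14) (11,14) (11,171/11) (9,15) (6,14)]
4. After y ≤ 20: [(6,14) (11,14) (11,171/11) (9,15) (6,14)]
5. Canonical ring: [(6,14) (11,14) (11,171/11) (9,15)]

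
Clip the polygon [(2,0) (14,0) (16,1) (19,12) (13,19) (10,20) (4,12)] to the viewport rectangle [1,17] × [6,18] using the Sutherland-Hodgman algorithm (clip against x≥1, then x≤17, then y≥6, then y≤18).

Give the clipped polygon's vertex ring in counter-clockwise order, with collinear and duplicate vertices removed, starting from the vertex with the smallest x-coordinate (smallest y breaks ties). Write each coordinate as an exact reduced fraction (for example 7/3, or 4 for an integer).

Clipped polygon: [(3,6) (17,6) (17,43/3) (97/7,18) (17/2,18) (4,12)]

1. After x ≥ 1: [(2,0) (14,0) (16,1) (19,12) (13,19) (10,20) (4,12)]
2. After x ≤ 17: [(2,0) (14,0) (16,1) (17,14/3) (17,43/3) (13,19) (10,20) (4,12)]
3. After y ≥ 6: [(3,6) (17,6) (17,43/3) (13,19) (10,20) (4,12)]
4. After y ≤ 18: [(3,6) (17,6) (17,43/3) (97/7,18) (17/2,18) (4,12)]
5. Canonical ring: [(3,6) (17,6) (17,43/3) (97/7,18) (17/2,18) (4,12)]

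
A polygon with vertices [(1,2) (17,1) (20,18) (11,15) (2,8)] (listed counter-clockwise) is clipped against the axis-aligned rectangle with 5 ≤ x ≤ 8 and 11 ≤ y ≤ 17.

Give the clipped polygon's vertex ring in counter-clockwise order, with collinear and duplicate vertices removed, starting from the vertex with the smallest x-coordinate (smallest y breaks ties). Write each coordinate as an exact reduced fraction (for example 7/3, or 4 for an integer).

Clipped polygon: [(41/7,11) (8,11) (8,38/3)]

1. After x ≥ 5: [(5,7/4) (17,1) (20,18) (11,15) (5,31/3)]
2. After x ≤ 8: [(5,7/4) (8,25/16) (8,38/3) (5,31/3)]
3. After y ≥ 11: [(8,11) (8,38/3) (41/7,11)]
4. After y ≤ 17: [(8,11) (8,38/3) (41/7,11)]
5. Canonical ring: [(41/7,11) (8,11) (8,38/3)]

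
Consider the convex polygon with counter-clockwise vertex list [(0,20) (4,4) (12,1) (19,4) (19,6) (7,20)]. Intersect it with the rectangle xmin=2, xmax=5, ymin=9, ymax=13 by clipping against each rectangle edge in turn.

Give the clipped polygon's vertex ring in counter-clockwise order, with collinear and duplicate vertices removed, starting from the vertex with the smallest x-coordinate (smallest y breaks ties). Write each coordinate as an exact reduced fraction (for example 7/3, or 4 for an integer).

Clipped polygon: [(2,12) (11/4,9) (5,9) (5,13) (2,13)]

1. After x ≥ 2: [(2,20) (2,12) (4,4) (12,1) (19,4) (19,6) (7,20)]
2. After x ≤ 5: [(5,20) (2,20) (2,12) (4,4) (5,29/8)]
3. After y ≥ 9: [(5,9) (5,20) (2,20) (2,12) (11/4,9)]
4. After y ≤ 13: [(5,9) (5,13) (2,13) (2,12) (11/4,9)]
5. Canonical ring: [(2,12) (11/4,9) (5,9) (5,13) (2,13)]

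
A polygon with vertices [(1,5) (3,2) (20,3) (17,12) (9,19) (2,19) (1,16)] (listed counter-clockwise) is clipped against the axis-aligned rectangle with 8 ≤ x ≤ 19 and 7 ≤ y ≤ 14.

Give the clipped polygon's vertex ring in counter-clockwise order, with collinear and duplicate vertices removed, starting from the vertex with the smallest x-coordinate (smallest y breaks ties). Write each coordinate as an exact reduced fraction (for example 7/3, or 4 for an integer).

1. After x ≥ 8: [(8,39/17) (20,3) (17,12) (9,19) (8,19)]
2. After x ≤ 19: [(8,39/17) (19,50/17) (19,6) (17,12) (9,19) (8,19)]
3. After y ≥ 7: [(8,7) (56/3,7) (17,12) (9,19) (8,19)]
4. After y ≤ 14: [(8,14) (8,7) (56/3,7) (17,12) (103/7,14)]
5. Canonical ring: [(8,7) (56/3,7) (17,12) (103/7,14) (8,14)]

Clipped polygon: [(8,7) (56/3,7) (17,12) (103/7,14) (8,14)]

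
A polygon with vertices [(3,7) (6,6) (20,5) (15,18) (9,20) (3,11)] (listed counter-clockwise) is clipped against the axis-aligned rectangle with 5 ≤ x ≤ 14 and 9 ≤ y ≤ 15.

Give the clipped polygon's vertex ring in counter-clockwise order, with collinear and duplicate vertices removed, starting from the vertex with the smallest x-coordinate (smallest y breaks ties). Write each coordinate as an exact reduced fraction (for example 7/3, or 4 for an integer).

Clipped polygon: [(5,9) (14,9) (14,15) (17/3,15) (5,14)]

1. After x ≥ 5: [(5,19/3) (6,6) (20,5) (15,18) (9,20) (5,14)]
2. After x ≤ 14: [(5,19/3) (6,6) (14,38/7) (14,55/3) (9,20) (5,14)]
3. After y ≥ 9: [(5,9) (14,9) (14,55/3) (9,20) (5,14)]
4. After y ≤ 15: [(5,9) (14,9) (14,15) (17/3,15) (5,14)]
5. Canonical ring: [(5,9) (14,9) (14,15) (17/3,15) (5,14)]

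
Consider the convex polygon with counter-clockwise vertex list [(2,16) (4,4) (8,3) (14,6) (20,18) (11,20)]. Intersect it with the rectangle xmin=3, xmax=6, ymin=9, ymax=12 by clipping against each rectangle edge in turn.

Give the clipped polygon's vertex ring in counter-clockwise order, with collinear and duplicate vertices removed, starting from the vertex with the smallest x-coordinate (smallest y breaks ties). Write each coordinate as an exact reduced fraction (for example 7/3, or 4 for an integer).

Clipped polygon: [(3,10) (19/6,9) (6,9) (6,12) (3,12)]

1. After x ≥ 3: [(3,148/9) (3,10) (4,4) (8,3) (14,6) (20,18) (11,20)]
2. After x ≤ 6: [(6,160/9) (3,148/9) (3,10) (4,4) (6,7/2)]
3. After y ≥ 9: [(6,9) (6,160/9) (3,148/9) (3,10) (19/6,9)]
4. After y ≤ 12: [(6,9) (6,12) (3,12) (3,10) (19/6,9)]
5. Canonical ring: [(3,10) (19/6,9) (6,9) (6,12) (3,12)]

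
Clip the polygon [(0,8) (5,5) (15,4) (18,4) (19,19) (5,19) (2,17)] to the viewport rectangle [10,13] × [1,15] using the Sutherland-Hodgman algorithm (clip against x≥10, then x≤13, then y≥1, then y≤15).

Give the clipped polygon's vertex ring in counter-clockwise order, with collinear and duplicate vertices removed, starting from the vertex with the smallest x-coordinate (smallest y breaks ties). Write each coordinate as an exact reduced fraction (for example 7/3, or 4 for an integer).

Clipped polygon: [(10,9/2) (13,21/5) (13,15) (10,15)]

1. After x ≥ 10: [(10,9/2) (15,4) (18,4) (19,19) (10,19)]
2. After x ≤ 13: [(10,9/2) (13,21/5) (13,19) (10,19)]
3. After y ≥ 1: [(10,9/2) (13,21/5) (13,19) (10,19)]
4. After y ≤ 15: [(10,15) (10,9/2) (13,21/5) (13,15)]
5. Canonical ring: [(10,9/2) (13,21/5) (13,15) (10,15)]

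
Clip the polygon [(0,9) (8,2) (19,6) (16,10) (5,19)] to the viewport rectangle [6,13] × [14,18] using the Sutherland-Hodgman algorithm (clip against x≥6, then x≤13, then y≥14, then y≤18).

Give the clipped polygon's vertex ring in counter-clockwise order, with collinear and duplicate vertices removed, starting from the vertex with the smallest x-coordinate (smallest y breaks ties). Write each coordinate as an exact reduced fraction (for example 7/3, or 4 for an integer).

Clipped polygon: [(6,14) (100/9,14) (56/9,18) (6,18)]

1. After x ≥ 6: [(6,15/4) (8,2) (19,6) (16,10) (6,200/11)]
2. After x ≤ 13: [(6,15/4) (8,2) (13,42/11) (13,137/11) (6,200/11)]
3. After y ≥ 14: [(6,14) (100/9,14) (6,200/11)]
4. After y ≤ 18: [(6,18) (6,14) (100/9,14) (56/9,18)]
5. Canonical ring: [(6,14) (100/9,14) (56/9,18) (6,18)]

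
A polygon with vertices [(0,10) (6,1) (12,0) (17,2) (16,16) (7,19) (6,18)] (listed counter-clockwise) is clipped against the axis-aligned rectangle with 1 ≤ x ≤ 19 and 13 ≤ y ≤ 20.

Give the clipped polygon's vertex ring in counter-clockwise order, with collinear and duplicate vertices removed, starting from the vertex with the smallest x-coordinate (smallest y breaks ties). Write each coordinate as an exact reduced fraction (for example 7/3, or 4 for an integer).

1. After x ≥ 1: [(1,34/3) (1,17/2) (6,1) (12,0) (17,2) (16,16) (7,19) (6,18)]
2. After x ≤ 19: [(1,34/3) (1,17/2) (6,1) (12,0) (17,2) (16,16) (7,19) (6,18)]
3. After y ≥ 13: [(9/4,13) (227/14,13) (16,16) (7,19) (6,18)]
4. After y ≤ 20: [(9/4,13) (227/14,13) (16,16) (7,19) (6,18)]
5. Canonical ring: [(9/4,13) (227/14,13) (16,16) (7,19) (6,18)]

Clipped polygon: [(9/4,13) (227/14,13) (16,16) (7,19) (6,18)]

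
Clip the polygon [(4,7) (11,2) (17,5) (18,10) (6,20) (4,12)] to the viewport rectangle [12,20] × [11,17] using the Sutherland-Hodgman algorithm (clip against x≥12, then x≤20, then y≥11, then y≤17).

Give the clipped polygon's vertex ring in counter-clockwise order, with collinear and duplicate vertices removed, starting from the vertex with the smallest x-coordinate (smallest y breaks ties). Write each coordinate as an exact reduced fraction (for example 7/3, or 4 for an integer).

Clipped polygon: [(12,11) (84/5,11) (12,15)]

1. After x ≥ 12: [(12,5/2) (17,5) (18,10) (12,15)]
2. After x ≤ 20: [(12,5/2) (17,5) (18,10) (12,15)]
3. After y ≥ 11: [(12,11) (84/5,11) (12,15)]
4. After y ≤ 17: [(12,11) (84/5,11) (12,15)]
5. Canonical ring: [(12,11) (84/5,11) (12,15)]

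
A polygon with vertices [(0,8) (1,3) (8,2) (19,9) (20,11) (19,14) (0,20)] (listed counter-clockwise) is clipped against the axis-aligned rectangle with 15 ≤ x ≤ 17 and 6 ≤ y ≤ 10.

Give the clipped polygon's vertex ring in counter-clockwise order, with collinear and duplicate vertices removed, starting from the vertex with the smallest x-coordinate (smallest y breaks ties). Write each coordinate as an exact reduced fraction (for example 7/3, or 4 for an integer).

Clipped polygon: [(15,71/11) (17,85/11) (17,10) (15,10)]

1. After x ≥ 15: [(15,71/11) (19,9) (20,11) (19,14) (15,290/19)]
2. After x ≤ 17: [(15,71/11) (17,85/11) (17,278/19) (15,290/19)]
3. After y ≥ 6: [(15,71/11) (17,85/11) (17,278/19) (15,290/19)]
4. After y ≤ 10: [(15,10) (15,71/11) (17,85/11) (17,10)]
5. Canonical ring: [(15,71/11) (17,85/11) (17,10) (15,10)]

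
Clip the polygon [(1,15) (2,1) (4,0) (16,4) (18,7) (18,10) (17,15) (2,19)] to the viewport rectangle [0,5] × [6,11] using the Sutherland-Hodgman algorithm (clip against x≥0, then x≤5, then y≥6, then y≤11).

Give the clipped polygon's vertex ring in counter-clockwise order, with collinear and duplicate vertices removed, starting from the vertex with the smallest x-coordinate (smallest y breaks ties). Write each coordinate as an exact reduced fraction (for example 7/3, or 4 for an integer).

Clipped polygon: [(9/7,11) (23/14,6) (5,6) (5,11)]

1. After x ≥ 0: [(1,15) (2,1) (4,0) (16,4) (18,7) (18,10) (17,15) (2,19)]
2. After x ≤ 5: [(1,15) (2,1) (4,0) (5,1/3) (5,91/5) (2,19)]
3. After y ≥ 6: [(1,15) (23/14,6) (5,6) (5,91/5) (2,19)]
4. After y ≤ 11: [(9/7,11) (23/14,6) (5,6) (5,11)]
5. Canonical ring: [(9/7,11) (23/14,6) (5,6) (5,11)]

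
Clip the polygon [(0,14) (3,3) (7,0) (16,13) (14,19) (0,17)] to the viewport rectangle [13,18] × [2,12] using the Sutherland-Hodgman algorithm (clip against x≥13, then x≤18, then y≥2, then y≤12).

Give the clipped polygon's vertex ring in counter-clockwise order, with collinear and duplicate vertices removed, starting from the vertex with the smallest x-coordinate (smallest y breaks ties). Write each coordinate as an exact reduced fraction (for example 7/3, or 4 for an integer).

Clipped polygon: [(13,26/3) (199/13,12) (13,12)]

1. After x ≥ 13: [(13,26/3) (16,13) (14,19) (13,132/7)]
2. After x ≤ 18: [(13,26/3) (16,13) (14,19) (13,132/7)]
3. After y ≥ 2: [(13,26/3) (16,13) (14,19) (13,132/7)]
4. After y ≤ 12: [(13,12) (13,26/3) (199/13,12)]
5. Canonical ring: [(13,26/3) (199/13,12) (13,12)]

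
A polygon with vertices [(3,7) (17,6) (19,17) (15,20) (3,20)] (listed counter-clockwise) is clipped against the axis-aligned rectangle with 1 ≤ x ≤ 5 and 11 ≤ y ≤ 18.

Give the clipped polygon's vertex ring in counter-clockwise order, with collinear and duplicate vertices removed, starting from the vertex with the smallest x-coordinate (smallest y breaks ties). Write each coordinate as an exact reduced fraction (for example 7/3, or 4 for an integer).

1. After x ≥ 1: [(3,7) (17,6) (19,17) (15,20) (3,20)]
2. After x ≤ 5: [(3,7) (5,48/7) (5,20) (3,20)]
3. After y ≥ 11: [(3,11) (5,11) (5,20) (3,20)]
4. After y ≤ 18: [(3,18) (3,11) (5,11) (5,18)]
5. Canonical ring: [(3,11) (5,11) (5,18) (3,18)]

Clipped polygon: [(3,11) (5,11) (5,18) (3,18)]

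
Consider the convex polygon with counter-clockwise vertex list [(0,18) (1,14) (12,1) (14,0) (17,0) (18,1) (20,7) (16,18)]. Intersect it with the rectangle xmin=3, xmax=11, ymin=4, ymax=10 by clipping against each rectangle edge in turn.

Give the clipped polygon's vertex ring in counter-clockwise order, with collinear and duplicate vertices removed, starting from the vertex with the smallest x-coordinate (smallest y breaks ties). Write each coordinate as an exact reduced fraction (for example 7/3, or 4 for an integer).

1. After x ≥ 3: [(3,18) (3,128/11) (12,1) (14,0) (17,0) (18,1) (20,7) (16,18)]
2. After x ≤ 11: [(11,18) (3,18) (3,128/11) (11,24/11)]
3. After y ≥ 4: [(11,4) (11,18) (3,18) (3,128/11) (123/13,4)]
4. After y ≤ 10: [(11,4) (11,10) (57/13,10) (123/13,4)]
5. Canonical ring: [(57/13,10) (123/13,4) (11,4) (11,10)]

Clipped polygon: [(57/13,10) (123/13,4) (11,4) (11,10)]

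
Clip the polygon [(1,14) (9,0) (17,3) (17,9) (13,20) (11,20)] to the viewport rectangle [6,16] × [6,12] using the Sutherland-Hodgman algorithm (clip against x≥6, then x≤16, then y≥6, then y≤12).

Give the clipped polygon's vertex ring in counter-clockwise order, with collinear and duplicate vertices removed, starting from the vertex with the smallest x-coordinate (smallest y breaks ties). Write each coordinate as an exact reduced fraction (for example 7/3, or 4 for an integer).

Clipped polygon: [(6,6) (16,6) (16,47/4) (175/11,12) (6,12)]

1. After x ≥ 6: [(6,17) (6,21/4) (9,0) (17,3) (17,9) (13,20) (11,20)]
2. After x ≤ 16: [(6,17) (6,21/4) (9,0) (16,21/8) (16,47/4) (13,20) (11,20)]
3. After y ≥ 6: [(6,17) (6,6) (16,6) (16,47/4) (13,20) (11,20)]
4. After y ≤ 12: [(6,12) (6,6) (16,6) (16,47/4) (175/11,12)]
5. Canonical ring: [(6,6) (16,6) (16,47/4) (175/11,12) (6,12)]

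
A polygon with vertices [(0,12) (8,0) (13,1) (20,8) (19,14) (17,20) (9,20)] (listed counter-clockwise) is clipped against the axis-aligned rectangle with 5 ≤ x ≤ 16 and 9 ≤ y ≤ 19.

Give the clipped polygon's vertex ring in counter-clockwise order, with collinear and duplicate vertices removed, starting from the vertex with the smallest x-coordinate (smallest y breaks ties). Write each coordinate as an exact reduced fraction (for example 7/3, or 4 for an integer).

1. After x ≥ 5: [(5,148/9) (5,9/2) (8,0) (13,1) (20,8) (19,14) (17,20) (9,20)]
2. After x ≤ 16: [(5,148/9) (5,9/2) (8,0) (13,1) (16,4) (16,20) (9,20)]
3. After y ≥ 9: [(5,148/9) (5,9) (16,9) (16,20) (9,20)]
4. After y ≤ 19: [(63/8,19) (5,148/9) (5,9) (16,9) (16,19)]
5. Canonical ring: [(5,9) (16,9) (16,19) (63/8,19) (5,148/9)]

Clipped polygon: [(5,9) (16,9) (16,19) (63/8,19) (5,148/9)]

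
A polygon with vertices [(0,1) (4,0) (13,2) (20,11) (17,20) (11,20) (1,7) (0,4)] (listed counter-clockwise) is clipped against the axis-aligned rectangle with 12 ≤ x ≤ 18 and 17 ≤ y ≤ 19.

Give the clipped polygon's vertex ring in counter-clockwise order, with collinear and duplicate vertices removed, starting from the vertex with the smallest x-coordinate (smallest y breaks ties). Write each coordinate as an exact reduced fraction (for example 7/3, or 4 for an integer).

1. After x ≥ 12: [(12,16/9) (13,2) (20,11) (17,20) (12,20)]
2. After x ≤ 18: [(12,16/9) (13,2) (18,59/7) (18,17) (17,20) (12,20)]
3. After y ≥ 17: [(12,17) (18,17) (18,17) (17,20) (12,20)]
4. After y ≤ 19: [(12,19) (12,17) (18,17) (18,17) (52/3,19)]
5. Canonical ring: [(12,17) (18,17) (52/3,19) (12,19)]

Clipped polygon: [(12,17) (18,17) (52/3,19) (12,19)]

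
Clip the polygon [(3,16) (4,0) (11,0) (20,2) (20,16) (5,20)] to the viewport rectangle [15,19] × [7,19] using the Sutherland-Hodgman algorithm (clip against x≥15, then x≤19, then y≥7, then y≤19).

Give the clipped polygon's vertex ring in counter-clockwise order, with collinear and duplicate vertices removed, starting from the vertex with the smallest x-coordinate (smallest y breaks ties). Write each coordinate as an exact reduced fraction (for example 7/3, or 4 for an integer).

1. After x ≥ 15: [(15,8/9) (20,2) (20,16) (15,52/3)]
2. After x ≤ 19: [(15,8/9) (19,16/9) (19,244/15) (15,52/3)]
3. After y ≥ 7: [(15,7) (19,7) (19,244/15) (15,52/3)]
4. After y ≤ 19: [(15,7) (19,7) (19,244/15) (15,52/3)]
5. Canonical ring: [(15,7) (19,7) (19,244/15) (15,52/3)]

Clipped polygon: [(15,7) (19,7) (19,244/15) (15,52/3)]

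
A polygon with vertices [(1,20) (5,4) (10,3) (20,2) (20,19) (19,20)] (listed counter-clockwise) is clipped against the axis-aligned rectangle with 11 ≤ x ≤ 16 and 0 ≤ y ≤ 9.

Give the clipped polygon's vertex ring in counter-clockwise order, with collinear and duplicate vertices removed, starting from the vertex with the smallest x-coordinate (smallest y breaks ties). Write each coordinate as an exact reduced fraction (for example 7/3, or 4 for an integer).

Clipped polygon: [(11,29/10) (16,12/5) (16,9) (11,9)]

1. After x ≥ 11: [(11,20) (11,29/10) (20,2) (20,19) (19,20)]
2. After x ≤ 16: [(16,20) (11,20) (11,29/10) (16,12/5)]
3. After y ≥ 0: [(16,20) (11,20) (11,29/10) (16,12/5)]
4. After y ≤ 9: [(16,9) (11,9) (11,29/10) (16,12/5)]
5. Canonical ring: [(11,29/10) (16,12/5) (16,9) (11,9)]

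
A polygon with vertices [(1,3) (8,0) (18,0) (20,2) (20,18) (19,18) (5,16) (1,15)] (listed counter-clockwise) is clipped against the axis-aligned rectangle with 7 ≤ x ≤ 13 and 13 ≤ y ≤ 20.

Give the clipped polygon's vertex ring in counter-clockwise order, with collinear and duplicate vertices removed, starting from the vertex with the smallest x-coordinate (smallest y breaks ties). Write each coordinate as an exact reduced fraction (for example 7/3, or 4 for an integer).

1. After x ≥ 7: [(7,3/7) (8,0) (18,0) (20,2) (20,18) (19,18) (7,114/7)]
2. After x ≤ 13: [(7,3/7) (8,0) (13,0) (13,120/7) (7,114/7)]
3. After y ≥ 13: [(7,13) (13,13) (13,120/7) (7,114/7)]
4. After y ≤ 20: [(7,13) (13,13) (13,120/7) (7,114/7)]
5. Canonical ring: [(7,13) (13,13) (13,120/7) (7,114/7)]

Clipped polygon: [(7,13) (13,13) (13,120/7) (7,114/7)]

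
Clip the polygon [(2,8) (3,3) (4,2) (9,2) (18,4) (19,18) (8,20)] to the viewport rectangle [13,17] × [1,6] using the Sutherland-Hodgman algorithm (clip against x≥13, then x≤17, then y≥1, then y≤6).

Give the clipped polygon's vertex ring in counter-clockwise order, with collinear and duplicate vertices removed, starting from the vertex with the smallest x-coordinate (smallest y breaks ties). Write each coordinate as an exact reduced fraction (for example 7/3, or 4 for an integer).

Clipped polygon: [(13,26/9) (17,34/9) (17,6) (13,6)]

1. After x ≥ 13: [(13,26/9) (18,4) (19,18) (13,210/11)]
2. After x ≤ 17: [(13,26/9) (17,34/9) (17,202/11) (13,210/11)]
3. After y ≥ 1: [(13,26/9) (17,34/9) (17,202/11) (13,210/11)]
4. After y ≤ 6: [(13,6) (13,26/9) (17,34/9) (17,6)]
5. Canonical ring: [(13,26/9) (17,34/9) (17,6) (13,6)]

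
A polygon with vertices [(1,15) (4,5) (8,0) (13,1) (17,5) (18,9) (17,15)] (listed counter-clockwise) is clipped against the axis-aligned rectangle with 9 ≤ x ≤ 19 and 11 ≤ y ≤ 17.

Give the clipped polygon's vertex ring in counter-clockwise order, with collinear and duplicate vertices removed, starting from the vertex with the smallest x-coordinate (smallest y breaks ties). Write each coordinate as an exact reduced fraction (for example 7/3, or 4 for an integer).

1. After x ≥ 9: [(9,15) (9,1/5) (13,1) (17,5) (18,9) (17,15)]
2. After x ≤ 19: [(9,15) (9,1/5) (13,1) (17,5) (18,9) (17,15)]
3. After y ≥ 11: [(9,15) (9,11) (53/3,11) (17,15)]
4. After y ≤ 17: [(9,15) (9,11) (53/3,11) (17,15)]
5. Canonical ring: [(9,11) (53/3,11) (17,15) (9,15)]

Clipped polygon: [(9,11) (53/3,11) (17,15) (9,15)]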